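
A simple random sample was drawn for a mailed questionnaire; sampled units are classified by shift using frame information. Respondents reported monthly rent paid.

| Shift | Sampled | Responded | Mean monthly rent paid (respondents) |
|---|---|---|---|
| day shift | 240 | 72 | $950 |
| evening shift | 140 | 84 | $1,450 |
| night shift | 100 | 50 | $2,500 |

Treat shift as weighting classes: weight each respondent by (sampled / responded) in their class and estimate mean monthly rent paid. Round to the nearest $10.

$1,420

Response rates by class: day shift 72/240 = 30%, evening shift 84/140 = 60%, night shift 50/100 = 50%.
Weighting each respondent by the inverse class response rate inflates each class back to its sampled size, so the class weight is n_sampled:
  day shift: 240 × 950 = 228,000
  evening shift: 140 × 1450 = 203,000
  night shift: 100 × 2500 = 250,000
Adjusted estimate = 681,000 / 480 = 1418.75 → $1,420.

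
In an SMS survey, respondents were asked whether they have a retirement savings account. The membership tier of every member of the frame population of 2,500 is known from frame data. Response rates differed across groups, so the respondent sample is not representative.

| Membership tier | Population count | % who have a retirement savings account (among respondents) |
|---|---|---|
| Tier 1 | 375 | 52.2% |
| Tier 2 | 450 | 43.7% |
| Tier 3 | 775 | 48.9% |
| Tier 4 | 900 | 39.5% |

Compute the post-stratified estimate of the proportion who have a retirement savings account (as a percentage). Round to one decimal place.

Each cell contributes population-share × respondent value:
  Tier 1: (375/2,500) × 52.2 = 7.83
  Tier 2: (450/2,500) × 43.7 = 7.866
  Tier 3: (775/2,500) × 48.9 = 15.159
  Tier 4: (900/2,500) × 39.5 = 14.22
Post-stratified estimate = 45.075 → 45.1%.

45.1%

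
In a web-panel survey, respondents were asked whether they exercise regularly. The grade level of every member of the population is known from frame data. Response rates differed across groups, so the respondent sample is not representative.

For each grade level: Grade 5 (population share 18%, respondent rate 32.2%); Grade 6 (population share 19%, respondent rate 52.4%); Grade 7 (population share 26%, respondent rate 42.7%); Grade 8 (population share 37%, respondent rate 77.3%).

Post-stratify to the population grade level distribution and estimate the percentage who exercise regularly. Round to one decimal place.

Weight each group's respondent value by its population share:
  Grade 5: 0.18 × 32.2 = 5.796
  Grade 6: 0.19 × 52.4 = 9.956
  Grade 7: 0.26 × 42.7 = 11.102
  Grade 8: 0.37 × 77.3 = 28.601
Post-stratified estimate = 55.455 → 55.5%.

55.5%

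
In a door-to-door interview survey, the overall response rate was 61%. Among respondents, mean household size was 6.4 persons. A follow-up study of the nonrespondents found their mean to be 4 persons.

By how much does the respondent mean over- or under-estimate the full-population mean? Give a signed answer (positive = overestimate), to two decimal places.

Nonresponse fraction = 1 − 0.61 = 0.39.
Bias = (nonresponse fraction) × (respondent mean − nonrespondent mean)
     = 0.39 × (6.4 − 4) = 0.39 × 2.4 = 0.936.

+0.94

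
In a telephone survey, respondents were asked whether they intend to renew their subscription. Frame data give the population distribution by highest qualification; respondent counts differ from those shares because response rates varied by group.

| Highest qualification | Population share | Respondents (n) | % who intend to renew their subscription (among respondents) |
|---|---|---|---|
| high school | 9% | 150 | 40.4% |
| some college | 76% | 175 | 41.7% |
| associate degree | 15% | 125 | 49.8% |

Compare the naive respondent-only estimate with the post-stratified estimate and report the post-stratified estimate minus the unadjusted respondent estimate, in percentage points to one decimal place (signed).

Naive respondent-only estimate (weights = respondent counts):
  (150/450)×40.4 + (175/450)×41.7 + (125/450)×49.8 = 43.5167%
Post-stratifying to population shares instead:
  0.09×40.4 + 0.76×41.7 + 0.15×49.8 = 42.798%
Difference = 42.798 − 43.5167 = -0.7187 pp.

-0.7 percentage points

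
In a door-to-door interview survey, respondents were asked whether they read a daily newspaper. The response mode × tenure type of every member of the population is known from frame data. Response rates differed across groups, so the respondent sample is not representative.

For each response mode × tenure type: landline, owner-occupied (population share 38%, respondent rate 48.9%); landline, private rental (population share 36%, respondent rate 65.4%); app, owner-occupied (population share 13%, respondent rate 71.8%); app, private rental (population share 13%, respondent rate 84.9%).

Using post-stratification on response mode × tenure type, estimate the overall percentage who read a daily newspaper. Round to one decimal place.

Weight each group's respondent value by its population share:
  landline, owner-occupied: 0.38 × 48.9 = 18.582
  landline, private rental: 0.36 × 65.4 = 23.544
  app, owner-occupied: 0.13 × 71.8 = 9.334
  app, private rental: 0.13 × 84.9 = 11.037
Post-stratified estimate = 62.497 → 62.5%.

62.5%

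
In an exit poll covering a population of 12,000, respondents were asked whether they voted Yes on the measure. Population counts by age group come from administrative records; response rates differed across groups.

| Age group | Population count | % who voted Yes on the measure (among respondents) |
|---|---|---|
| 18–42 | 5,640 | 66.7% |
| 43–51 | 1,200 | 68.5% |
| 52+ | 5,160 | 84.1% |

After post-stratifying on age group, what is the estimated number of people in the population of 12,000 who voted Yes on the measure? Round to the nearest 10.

8,920

Each cell contributes its population count × the respondent rate:
  18–42: 5,640 × 66.7% = 3761.88
  43–51: 1,200 × 68.5% = 822
  52+: 5,160 × 84.1% = 4339.56
Estimated total = 8923.44 → 8,920.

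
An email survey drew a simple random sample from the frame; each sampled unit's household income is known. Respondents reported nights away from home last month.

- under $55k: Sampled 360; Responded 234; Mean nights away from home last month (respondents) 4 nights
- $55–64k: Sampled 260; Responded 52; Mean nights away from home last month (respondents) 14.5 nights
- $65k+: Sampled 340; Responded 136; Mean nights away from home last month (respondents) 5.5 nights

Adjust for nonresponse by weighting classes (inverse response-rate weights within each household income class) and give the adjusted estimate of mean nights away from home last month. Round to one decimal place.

Class response rates: under $55k 234/360 = 65%, $55–64k 52/260 = 20%, $65k+ 136/340 = 40%.
Inverse-response-rate weighting restores each class to its sampled count, so class totals weight by n_sampled:
  under $55k: 360 × 4 = 1440
  $55–64k: 260 × 14.5 = 3770
  $65k+: 340 × 5.5 = 1870
Adjusted estimate = 7080 / 960 = 7.375 → 7.4.

7.4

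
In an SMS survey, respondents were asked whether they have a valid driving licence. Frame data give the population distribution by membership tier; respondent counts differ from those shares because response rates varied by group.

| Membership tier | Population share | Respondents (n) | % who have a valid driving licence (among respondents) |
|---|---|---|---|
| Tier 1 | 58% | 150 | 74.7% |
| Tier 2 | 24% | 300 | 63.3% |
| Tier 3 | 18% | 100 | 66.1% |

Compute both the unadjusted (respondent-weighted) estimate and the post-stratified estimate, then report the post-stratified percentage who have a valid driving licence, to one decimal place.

Without adjustment, the pooled respondent share is:
  (150/550)×74.7 + (300/550)×63.3 + (100/550)×66.1 = 66.9182%
Post-stratifying to population shares instead:
  0.58×74.7 + 0.24×63.3 + 0.18×66.1 = 70.416%

70.4%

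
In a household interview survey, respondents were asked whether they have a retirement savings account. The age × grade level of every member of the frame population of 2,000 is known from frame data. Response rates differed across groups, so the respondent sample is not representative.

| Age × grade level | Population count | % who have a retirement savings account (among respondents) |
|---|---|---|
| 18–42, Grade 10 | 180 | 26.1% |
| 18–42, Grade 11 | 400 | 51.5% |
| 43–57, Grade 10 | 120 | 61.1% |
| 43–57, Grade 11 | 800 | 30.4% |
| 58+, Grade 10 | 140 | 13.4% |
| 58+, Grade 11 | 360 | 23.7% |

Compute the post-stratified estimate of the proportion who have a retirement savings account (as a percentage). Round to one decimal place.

Reweight to the known age × grade level distribution:
  18–42, Grade 10: (180/2,000) × 26.1 = 2.349
  18–42, Grade 11: (400/2,000) × 51.5 = 10.3
  43–57, Grade 10: (120/2,000) × 61.1 = 3.666
  43–57, Grade 11: (800/2,000) × 30.4 = 12.16
  58+, Grade 10: (140/2,000) × 13.4 = 0.938
  58+, Grade 11: (360/2,000) × 23.7 = 4.266
Post-stratified estimate = 33.679 → 33.7%.

33.7%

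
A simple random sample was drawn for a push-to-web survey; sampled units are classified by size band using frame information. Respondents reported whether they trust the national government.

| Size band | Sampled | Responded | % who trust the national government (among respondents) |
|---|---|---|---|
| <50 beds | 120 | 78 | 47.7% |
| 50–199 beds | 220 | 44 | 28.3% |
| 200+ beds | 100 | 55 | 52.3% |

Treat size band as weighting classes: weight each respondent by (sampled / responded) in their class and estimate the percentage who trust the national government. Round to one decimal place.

Class response rates: <50 beds 78/120 = 65%, 50–199 beds 44/220 = 20%, 200+ beds 55/100 = 55%.
Each respondent's weight = sampled/responded in their class; summing within a class gives n_sampled, so:
  <50 beds: 120 × 47.7 = 5724
  50–199 beds: 220 × 28.3 = 6226
  200+ beds: 100 × 52.3 = 5230
Adjusted estimate = 17,180 / 440 = 39.0455 → 39.0%.

39.0%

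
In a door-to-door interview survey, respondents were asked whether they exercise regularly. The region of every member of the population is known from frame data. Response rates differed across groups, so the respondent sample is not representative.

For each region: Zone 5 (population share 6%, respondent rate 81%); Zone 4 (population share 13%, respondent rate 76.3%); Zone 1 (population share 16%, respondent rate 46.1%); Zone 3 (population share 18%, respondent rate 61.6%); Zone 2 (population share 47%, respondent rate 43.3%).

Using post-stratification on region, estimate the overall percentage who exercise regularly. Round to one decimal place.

53.6%

Weight each group's respondent value by its population share:
  Zone 5: 0.06 × 81 = 4.86
  Zone 4: 0.13 × 76.3 = 9.919
  Zone 1: 0.16 × 46.1 = 7.376
  Zone 3: 0.18 × 61.6 = 11.088
  Zone 2: 0.47 × 43.3 = 20.351
Post-stratified estimate = 53.594 → 53.6%.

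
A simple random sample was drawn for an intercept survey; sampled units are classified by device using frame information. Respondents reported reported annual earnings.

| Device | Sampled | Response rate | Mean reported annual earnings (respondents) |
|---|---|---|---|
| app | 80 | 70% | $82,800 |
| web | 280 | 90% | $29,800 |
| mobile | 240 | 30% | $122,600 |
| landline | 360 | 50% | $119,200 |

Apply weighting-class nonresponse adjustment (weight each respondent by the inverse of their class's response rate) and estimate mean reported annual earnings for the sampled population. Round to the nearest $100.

$90,900

With weight = n_sampled/n_responded per class, the weighted class total is n_sampled:
  app: 80 × 82,800 = 6,624,000
  web: 280 × 29,800 = 8,344,000
  mobile: 240 × 122,600 = 29,424,000
  landline: 360 × 119,200 = 42,912,000
Adjusted estimate = 87,304,000 / 960 = 90941.7 → $90,900.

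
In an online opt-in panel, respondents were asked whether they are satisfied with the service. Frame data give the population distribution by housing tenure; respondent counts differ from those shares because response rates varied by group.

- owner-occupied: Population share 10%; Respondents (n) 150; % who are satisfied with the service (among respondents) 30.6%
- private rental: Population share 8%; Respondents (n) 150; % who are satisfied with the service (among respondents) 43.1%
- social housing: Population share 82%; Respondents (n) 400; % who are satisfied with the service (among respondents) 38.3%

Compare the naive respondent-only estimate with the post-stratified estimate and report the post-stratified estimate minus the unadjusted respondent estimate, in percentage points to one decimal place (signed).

+0.2 percentage points

Without adjustment, the pooled respondent share is:
  (150/700)×30.6 + (150/700)×43.1 + (400/700)×38.3 = 37.6786%
Post-stratified estimate weights by population shares:
  0.1×30.6 + 0.08×43.1 + 0.82×38.3 = 37.914%
Difference = 37.914 − 37.6786 = 0.2354 pp.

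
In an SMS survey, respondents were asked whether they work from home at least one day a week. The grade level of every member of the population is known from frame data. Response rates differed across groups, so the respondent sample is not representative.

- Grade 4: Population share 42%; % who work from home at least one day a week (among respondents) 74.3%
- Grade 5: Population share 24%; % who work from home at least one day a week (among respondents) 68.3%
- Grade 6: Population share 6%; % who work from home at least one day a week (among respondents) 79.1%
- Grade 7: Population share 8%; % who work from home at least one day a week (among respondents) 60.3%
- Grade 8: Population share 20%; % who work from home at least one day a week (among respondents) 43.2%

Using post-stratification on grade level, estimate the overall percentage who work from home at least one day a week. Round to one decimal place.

65.8%

Weight each group's respondent value by its population share:
  Grade 4: 0.42 × 74.3 = 31.206
  Grade 5: 0.24 × 68.3 = 16.392
  Grade 6: 0.06 × 79.1 = 4.746
  Grade 7: 0.08 × 60.3 = 4.824
  Grade 8: 0.2 × 43.2 = 8.64
Post-stratified estimate = 65.808 → 65.8%.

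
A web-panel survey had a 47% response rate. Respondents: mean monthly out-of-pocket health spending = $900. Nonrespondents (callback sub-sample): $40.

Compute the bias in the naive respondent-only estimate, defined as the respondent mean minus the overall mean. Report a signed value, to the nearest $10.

Nonresponse fraction = 1 − 0.47 = 0.53.
Bias = (nonresponse fraction) × (respondent mean − nonrespondent mean)
     = 0.53 × (900 − 40) = 0.53 × 860 = 455.8.

+$460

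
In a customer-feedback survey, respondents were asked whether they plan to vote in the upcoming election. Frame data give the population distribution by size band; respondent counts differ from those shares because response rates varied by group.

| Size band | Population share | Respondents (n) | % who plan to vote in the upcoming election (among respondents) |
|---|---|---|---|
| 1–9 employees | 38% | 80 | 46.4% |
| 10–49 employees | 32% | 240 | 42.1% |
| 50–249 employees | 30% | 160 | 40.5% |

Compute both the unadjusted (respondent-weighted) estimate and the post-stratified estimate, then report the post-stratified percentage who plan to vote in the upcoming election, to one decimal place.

Unadjusted (pooled respondent) estimate weights by respondent counts:
  (80/480)×46.4 + (240/480)×42.1 + (160/480)×40.5 = 42.2833%
Post-stratified estimate weights by population shares:
  0.38×46.4 + 0.32×42.1 + 0.3×40.5 = 43.254%

43.3%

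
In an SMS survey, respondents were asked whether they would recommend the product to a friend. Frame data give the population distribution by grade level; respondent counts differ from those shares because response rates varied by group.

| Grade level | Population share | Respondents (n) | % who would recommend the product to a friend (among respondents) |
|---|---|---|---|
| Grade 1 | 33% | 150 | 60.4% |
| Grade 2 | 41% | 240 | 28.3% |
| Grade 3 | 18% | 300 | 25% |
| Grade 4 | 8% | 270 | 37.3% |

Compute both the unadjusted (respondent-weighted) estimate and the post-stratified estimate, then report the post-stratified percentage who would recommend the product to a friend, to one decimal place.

Unadjusted (pooled respondent) estimate weights by respondent counts:
  (150/960)×60.4 + (240/960)×28.3 + (300/960)×25 + (270/960)×37.3 = 34.8156%
Reweighting by population grade level shares:
  0.33×60.4 + 0.41×28.3 + 0.18×25 + 0.08×37.3 = 39.019%

39.0%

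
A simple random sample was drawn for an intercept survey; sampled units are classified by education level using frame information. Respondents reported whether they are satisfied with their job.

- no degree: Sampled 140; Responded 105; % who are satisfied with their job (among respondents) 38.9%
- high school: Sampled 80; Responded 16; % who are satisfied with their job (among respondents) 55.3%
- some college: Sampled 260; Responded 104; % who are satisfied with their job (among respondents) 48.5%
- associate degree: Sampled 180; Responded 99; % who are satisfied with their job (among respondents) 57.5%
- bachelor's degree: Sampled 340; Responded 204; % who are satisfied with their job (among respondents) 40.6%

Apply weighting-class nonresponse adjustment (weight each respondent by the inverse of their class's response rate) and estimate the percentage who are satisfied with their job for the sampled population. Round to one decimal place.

Response rates by class: no degree 105/140 = 75%, high school 16/80 = 20%, some college 104/260 = 40%, associate degree 99/180 = 55%, bachelor's degree 204/340 = 60%.
Weighting each respondent by the inverse class response rate inflates each class back to its sampled size, so the class weight is n_sampled:
  no degree: 140 × 38.9 = 5446
  high school: 80 × 55.3 = 4424
  some college: 260 × 48.5 = 12,610
  associate degree: 180 × 57.5 = 10,350
  bachelor's degree: 340 × 40.6 = 13,804
Adjusted estimate = 46,634 / 1,000 = 46.634 → 46.6%.

46.6%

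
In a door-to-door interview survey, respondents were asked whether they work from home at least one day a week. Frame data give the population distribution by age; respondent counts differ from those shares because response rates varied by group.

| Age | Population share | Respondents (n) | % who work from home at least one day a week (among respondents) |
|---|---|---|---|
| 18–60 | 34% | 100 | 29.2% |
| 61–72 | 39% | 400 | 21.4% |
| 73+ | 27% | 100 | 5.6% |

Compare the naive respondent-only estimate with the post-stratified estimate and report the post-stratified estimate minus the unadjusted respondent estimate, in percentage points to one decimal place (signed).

-0.3 percentage points

Without adjustment, the pooled respondent share is:
  (100/600)×29.2 + (400/600)×21.4 + (100/600)×5.6 = 20.0667%
Reweighting by population age shares:
  0.34×29.2 + 0.39×21.4 + 0.27×5.6 = 19.786%
Difference = 19.786 − 20.0667 = -0.2807 pp.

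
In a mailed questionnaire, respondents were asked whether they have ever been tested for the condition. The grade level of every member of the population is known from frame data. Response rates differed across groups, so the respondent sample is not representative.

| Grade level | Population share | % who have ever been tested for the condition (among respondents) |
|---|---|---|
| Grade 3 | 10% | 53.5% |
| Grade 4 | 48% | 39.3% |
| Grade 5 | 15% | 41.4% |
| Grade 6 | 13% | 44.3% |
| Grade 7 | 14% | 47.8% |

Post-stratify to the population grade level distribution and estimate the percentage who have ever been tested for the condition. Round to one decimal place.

42.9%

Each cell contributes population-share × respondent value:
  Grade 3: 0.1 × 53.5 = 5.35
  Grade 4: 0.48 × 39.3 = 18.864
  Grade 5: 0.15 × 41.4 = 6.21
  Grade 6: 0.13 × 44.3 = 5.759
  Grade 7: 0.14 × 47.8 = 6.692
Post-stratified estimate = 42.875 → 42.9%.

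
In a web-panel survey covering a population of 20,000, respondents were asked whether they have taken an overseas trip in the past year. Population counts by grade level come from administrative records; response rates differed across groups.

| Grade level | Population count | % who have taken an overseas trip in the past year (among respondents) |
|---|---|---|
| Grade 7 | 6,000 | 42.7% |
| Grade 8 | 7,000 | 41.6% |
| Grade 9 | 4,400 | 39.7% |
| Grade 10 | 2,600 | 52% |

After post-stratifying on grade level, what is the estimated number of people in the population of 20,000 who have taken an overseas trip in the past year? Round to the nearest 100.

8,600

Apply each group's respondent rate to its population count:
  Grade 7: 6,000 × 42.7% = 2562
  Grade 8: 7,000 × 41.6% = 2912
  Grade 9: 4,400 × 39.7% = 1746.8
  Grade 10: 2,600 × 52% = 1352
Estimated total = 8572.8 → 8,600.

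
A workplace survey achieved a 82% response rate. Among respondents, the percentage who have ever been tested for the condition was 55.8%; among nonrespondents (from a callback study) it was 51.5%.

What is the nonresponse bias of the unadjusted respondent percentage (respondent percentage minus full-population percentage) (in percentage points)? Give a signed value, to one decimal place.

+0.8 percentage points

Nonresponse fraction = 1 − 0.82 = 0.18.
Bias = (nonresponse fraction) × (respondent percentage − nonrespondent percentage)
     = 0.18 × (55.8 − 51.5) = 0.18 × 4.3 = 0.774.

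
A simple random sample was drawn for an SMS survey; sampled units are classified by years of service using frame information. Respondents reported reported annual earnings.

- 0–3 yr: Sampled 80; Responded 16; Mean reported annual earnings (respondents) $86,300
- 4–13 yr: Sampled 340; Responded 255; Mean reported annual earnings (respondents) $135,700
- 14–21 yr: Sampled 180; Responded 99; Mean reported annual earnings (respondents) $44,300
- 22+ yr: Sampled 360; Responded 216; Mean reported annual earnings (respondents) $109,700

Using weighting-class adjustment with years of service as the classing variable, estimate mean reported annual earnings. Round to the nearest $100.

$104,700

Class response rates: 0–3 yr 16/80 = 20%, 4–13 yr 255/340 = 75%, 14–21 yr 99/180 = 55%, 22+ yr 216/360 = 60%.
Weighting each respondent by the inverse class response rate inflates each class back to its sampled size, so the class weight is n_sampled:
  0–3 yr: 80 × 86,300 = 6,904,000
  4–13 yr: 340 × 135,700 = 46,138,000
  14–21 yr: 180 × 44,300 = 7,974,000
  22+ yr: 360 × 109,700 = 39,492,000
Adjusted estimate = 100,508,000 / 960 = 104696 → $104,700.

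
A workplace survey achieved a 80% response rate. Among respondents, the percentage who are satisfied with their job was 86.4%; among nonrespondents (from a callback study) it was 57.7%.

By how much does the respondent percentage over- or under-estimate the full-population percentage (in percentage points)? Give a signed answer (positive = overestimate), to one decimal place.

+5.7 percentage points

Nonresponse fraction = 1 − 0.8 = 0.2.
Bias = (nonresponse fraction) × (respondent percentage − nonrespondent percentage)
     = 0.2 × (86.4 − 57.7) = 0.2 × 28.7 = 5.74.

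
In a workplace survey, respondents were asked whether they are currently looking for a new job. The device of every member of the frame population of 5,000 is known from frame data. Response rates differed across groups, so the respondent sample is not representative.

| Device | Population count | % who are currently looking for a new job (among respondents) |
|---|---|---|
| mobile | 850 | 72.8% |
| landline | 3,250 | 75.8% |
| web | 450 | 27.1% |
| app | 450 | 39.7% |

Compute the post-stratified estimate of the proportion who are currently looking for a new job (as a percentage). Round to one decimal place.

67.7%

Reweight to the known device distribution:
  mobile: (850/5,000) × 72.8 = 12.376
  landline: (3,250/5,000) × 75.8 = 49.27
  web: (450/5,000) × 27.1 = 2.439
  app: (450/5,000) × 39.7 = 3.573
Post-stratified estimate = 67.658 → 67.7%.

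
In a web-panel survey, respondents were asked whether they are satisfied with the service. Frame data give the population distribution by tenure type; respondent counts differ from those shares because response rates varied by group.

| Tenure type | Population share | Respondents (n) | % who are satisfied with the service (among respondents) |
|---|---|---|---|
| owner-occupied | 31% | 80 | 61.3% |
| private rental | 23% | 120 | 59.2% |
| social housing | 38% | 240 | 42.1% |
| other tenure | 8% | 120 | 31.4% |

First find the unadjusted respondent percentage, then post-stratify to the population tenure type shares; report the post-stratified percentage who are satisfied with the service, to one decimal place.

Naive respondent-only estimate (weights = respondent counts):
  (80/560)×61.3 + (120/560)×59.2 + (240/560)×42.1 + (120/560)×31.4 = 46.2143%
Reweighting by population tenure type shares:
  0.31×61.3 + 0.23×59.2 + 0.38×42.1 + 0.08×31.4 = 51.129%

51.1%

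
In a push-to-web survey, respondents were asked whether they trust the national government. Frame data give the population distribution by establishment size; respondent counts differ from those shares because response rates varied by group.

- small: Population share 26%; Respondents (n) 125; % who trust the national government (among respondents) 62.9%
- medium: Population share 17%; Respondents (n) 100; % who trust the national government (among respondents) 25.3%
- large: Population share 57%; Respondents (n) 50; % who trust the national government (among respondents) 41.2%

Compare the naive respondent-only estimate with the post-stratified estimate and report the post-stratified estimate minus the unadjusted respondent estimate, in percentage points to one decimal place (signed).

Without adjustment, the pooled respondent share is:
  (125/275)×62.9 + (100/275)×25.3 + (50/275)×41.2 = 45.2818%
Post-stratified estimate weights by population shares:
  0.26×62.9 + 0.17×25.3 + 0.57×41.2 = 44.139%
Difference = 44.139 − 45.2818 = -1.1428 pp.

-1.1 percentage points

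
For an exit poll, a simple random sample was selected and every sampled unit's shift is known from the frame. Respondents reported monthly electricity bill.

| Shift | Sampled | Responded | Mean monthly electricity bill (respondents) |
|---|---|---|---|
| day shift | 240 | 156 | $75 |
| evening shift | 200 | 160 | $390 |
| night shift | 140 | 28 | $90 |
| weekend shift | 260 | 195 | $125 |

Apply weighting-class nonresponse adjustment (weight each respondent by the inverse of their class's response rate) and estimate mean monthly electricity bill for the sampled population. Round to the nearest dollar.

Response rates by class: day shift 156/240 = 65%, evening shift 160/200 = 80%, night shift 28/140 = 20%, weekend shift 195/260 = 75%.
Weighting each respondent by the inverse class response rate inflates each class back to its sampled size, so the class weight is n_sampled:
  day shift: 240 × 75 = 18,000
  evening shift: 200 × 390 = 78,000
  night shift: 140 × 90 = 12,600
  weekend shift: 260 × 125 = 32,500
Adjusted estimate = 141,100 / 840 = 167.976 → $168.

$168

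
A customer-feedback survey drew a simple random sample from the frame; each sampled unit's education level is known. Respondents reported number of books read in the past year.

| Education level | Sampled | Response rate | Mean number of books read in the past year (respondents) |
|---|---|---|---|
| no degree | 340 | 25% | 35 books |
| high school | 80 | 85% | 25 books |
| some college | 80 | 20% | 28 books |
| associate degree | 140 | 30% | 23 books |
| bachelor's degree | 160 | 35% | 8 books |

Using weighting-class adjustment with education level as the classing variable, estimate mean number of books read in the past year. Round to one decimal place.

25.8

Weighting each respondent by the inverse class response rate inflates each class back to its sampled size, so the class weight is n_sampled:
  no degree: 340 × 35 = 11,900
  high school: 80 × 25 = 2000
  some college: 80 × 28 = 2240
  associate degree: 140 × 23 = 3220
  bachelor's degree: 160 × 8 = 1280
Adjusted estimate = 20,640 / 800 = 25.8 → 25.8.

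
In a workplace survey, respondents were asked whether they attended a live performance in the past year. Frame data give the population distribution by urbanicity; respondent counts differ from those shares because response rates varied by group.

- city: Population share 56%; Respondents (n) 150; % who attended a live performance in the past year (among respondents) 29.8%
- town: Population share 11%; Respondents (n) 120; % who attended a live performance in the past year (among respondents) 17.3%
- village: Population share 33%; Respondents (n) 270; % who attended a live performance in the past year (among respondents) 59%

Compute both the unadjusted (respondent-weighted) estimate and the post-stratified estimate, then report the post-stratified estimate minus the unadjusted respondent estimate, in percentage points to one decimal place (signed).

-3.6 percentage points

Naive respondent-only estimate (weights = respondent counts):
  (150/540)×29.8 + (120/540)×17.3 + (270/540)×59 = 41.6222%
Reweighting by population urbanicity shares:
  0.56×29.8 + 0.11×17.3 + 0.33×59 = 38.061%
Difference = 38.061 − 41.6222 = -3.5612 pp.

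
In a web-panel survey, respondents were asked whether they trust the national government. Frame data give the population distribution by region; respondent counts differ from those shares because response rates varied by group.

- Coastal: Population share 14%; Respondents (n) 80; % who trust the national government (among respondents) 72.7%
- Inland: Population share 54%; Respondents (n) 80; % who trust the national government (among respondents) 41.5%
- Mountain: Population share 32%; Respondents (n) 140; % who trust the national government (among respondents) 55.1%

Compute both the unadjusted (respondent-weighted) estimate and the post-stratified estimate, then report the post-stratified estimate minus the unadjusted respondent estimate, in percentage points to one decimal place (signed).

-5.9 percentage points

Without adjustment, the pooled respondent share is:
  (80/300)×72.7 + (80/300)×41.5 + (140/300)×55.1 = 56.1667%
Post-stratified estimate weights by population shares:
  0.14×72.7 + 0.54×41.5 + 0.32×55.1 = 50.22%
Difference = 50.22 − 56.1667 = -5.9467 pp.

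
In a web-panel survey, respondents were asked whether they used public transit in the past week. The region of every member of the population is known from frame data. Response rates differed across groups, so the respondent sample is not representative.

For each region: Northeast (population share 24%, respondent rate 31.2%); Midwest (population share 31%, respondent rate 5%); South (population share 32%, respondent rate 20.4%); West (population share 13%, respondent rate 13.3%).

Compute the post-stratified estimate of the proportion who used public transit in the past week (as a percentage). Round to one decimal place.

17.3%

Each cell contributes population-share × respondent value:
  Northeast: 0.24 × 31.2 = 7.488
  Midwest: 0.31 × 5 = 1.55
  South: 0.32 × 20.4 = 6.528
  West: 0.13 × 13.3 = 1.729
Post-stratified estimate = 17.295 → 17.3%.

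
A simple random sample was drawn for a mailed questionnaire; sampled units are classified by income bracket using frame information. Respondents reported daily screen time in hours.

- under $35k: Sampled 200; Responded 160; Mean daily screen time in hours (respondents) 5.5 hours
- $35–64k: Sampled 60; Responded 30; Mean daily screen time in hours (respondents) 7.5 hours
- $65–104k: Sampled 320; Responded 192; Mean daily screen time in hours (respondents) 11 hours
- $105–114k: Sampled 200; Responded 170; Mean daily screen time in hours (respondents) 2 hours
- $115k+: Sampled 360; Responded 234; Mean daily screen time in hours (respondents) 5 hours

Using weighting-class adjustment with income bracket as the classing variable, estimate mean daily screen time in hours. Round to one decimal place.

6.4

Response rates by class: under $35k 160/200 = 80%, $35–64k 30/60 = 50%, $65–104k 192/320 = 60%, $105–114k 170/200 = 85%, $115k+ 234/360 = 65%.
Inverse-response-rate weighting restores each class to its sampled count, so class totals weight by n_sampled:
  under $35k: 200 × 5.5 = 1100
  $35–64k: 60 × 7.5 = 450
  $65–104k: 320 × 11 = 3520
  $105–114k: 200 × 2 = 400
  $115k+: 360 × 5 = 1800
Adjusted estimate = 7270 / 1,140 = 6.37719 → 6.4.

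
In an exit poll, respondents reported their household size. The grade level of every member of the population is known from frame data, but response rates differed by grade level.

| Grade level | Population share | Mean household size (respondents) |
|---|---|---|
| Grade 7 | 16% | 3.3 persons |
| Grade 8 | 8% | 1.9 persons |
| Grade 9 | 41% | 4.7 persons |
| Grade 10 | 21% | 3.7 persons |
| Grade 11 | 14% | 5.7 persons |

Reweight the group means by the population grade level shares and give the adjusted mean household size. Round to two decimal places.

Weight each group's respondent value by its population share:
  Grade 7: 0.16 × 3.3 = 0.528
  Grade 8: 0.08 × 1.9 = 0.152
  Grade 9: 0.41 × 4.7 = 1.927
  Grade 10: 0.21 × 3.7 = 0.777
  Grade 11: 0.14 × 5.7 = 0.798
Post-stratified estimate = 4.182 → 4.18.

4.18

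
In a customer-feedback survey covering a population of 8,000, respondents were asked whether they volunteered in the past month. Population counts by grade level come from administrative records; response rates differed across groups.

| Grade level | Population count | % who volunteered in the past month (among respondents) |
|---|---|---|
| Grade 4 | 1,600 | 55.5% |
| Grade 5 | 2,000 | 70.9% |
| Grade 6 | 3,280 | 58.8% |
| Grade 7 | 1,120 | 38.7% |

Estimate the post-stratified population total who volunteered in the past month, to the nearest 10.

Estimated count per cell = population count × respondent percentage:
  Grade 4: 1,600 × 55.5% = 888
  Grade 5: 2,000 × 70.9% = 1418
  Grade 6: 3,280 × 58.8% = 1928.64
  Grade 7: 1,120 × 38.7% = 433.44
Estimated total = 4668.08 → 4,670.

4,670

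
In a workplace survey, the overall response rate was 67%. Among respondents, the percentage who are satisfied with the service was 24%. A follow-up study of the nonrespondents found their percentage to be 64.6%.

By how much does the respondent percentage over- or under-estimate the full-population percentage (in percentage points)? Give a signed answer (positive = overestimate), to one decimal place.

-13.4 percentage points

Nonresponse fraction = 1 − 0.67 = 0.33.
Bias = (nonresponse fraction) × (respondent percentage − nonrespondent percentage)
     = 0.33 × (24 − 64.6) = 0.33 × -40.6 = -13.398.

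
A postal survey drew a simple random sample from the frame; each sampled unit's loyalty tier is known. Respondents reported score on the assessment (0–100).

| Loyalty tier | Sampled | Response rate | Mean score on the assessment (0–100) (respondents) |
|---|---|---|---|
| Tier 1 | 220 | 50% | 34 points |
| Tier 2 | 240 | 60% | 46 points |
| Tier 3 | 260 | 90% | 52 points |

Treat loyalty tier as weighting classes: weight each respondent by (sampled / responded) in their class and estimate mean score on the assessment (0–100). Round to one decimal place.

Inverse-response-rate weighting restores each class to its sampled count, so class totals weight by n_sampled:
  Tier 1: 220 × 34 = 7480
  Tier 2: 240 × 46 = 11,040
  Tier 3: 260 × 52 = 13,520
Adjusted estimate = 32,040 / 720 = 44.5 → 44.5.

44.5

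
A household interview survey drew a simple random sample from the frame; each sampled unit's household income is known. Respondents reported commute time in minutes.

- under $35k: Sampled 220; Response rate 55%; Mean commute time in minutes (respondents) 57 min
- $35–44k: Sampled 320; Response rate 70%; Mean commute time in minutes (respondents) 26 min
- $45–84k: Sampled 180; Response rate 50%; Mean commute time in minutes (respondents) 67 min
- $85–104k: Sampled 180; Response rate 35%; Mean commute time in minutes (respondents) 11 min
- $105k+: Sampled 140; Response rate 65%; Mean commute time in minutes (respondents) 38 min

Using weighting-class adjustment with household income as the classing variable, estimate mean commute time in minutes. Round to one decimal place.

38.7

Weighting each respondent by the inverse class response rate inflates each class back to its sampled size, so the class weight is n_sampled:
  under $35k: 220 × 57 = 12,540
  $35–44k: 320 × 26 = 8320
  $45–84k: 180 × 67 = 12,060
  $85–104k: 180 × 11 = 1980
  $105k+: 140 × 38 = 5320
Adjusted estimate = 40,220 / 1,040 = 38.6731 → 38.7.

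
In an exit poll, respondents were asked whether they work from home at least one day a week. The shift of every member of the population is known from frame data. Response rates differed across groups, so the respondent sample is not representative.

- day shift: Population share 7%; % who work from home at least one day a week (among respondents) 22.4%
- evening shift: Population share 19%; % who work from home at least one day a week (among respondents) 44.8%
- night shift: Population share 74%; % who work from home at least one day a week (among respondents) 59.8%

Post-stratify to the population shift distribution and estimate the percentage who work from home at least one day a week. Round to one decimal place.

Each cell contributes population-share × respondent value:
  day shift: 0.07 × 22.4 = 1.568
  evening shift: 0.19 × 44.8 = 8.512
  night shift: 0.74 × 59.8 = 44.252
Post-stratified estimate = 54.332 → 54.3%.

54.3%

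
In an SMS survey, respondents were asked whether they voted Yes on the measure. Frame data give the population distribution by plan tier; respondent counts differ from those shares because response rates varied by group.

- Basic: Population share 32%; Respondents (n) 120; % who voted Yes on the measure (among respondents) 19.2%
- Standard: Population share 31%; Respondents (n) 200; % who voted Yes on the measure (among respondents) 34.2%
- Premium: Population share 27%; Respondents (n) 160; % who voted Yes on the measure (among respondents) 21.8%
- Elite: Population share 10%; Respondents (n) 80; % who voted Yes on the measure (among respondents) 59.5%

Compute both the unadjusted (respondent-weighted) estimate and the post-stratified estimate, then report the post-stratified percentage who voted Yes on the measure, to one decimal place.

Unadjusted (pooled respondent) estimate weights by respondent counts:
  (120/560)×19.2 + (200/560)×34.2 + (160/560)×21.8 + (80/560)×59.5 = 31.0571%
Reweighting by population plan tier shares:
  0.32×19.2 + 0.31×34.2 + 0.27×21.8 + 0.1×59.5 = 28.582%

28.6%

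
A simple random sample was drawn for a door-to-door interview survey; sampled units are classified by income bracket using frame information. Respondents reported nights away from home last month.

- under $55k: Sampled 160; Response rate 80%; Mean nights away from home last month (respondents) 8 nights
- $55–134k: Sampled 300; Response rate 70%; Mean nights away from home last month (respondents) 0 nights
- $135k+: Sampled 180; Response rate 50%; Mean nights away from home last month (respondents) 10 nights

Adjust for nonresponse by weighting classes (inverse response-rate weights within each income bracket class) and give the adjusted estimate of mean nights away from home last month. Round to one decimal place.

4.8

Weighting each respondent by the inverse class response rate inflates each class back to its sampled size, so the class weight is n_sampled:
  under $55k: 160 × 8 = 1280
  $55–134k: 300 × 0 = 0
  $135k+: 180 × 10 = 1800
Adjusted estimate = 3080 / 640 = 4.8125 → 4.8.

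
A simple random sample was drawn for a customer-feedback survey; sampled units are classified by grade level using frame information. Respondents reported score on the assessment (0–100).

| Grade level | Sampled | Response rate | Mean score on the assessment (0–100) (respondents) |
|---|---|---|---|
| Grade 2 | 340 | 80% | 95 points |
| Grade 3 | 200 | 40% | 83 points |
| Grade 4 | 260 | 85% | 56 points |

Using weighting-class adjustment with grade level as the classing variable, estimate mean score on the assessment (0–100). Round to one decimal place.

Each respondent's weight = sampled/responded in their class; summing within a class gives n_sampled, so:
  Grade 2: 340 × 95 = 32,300
  Grade 3: 200 × 83 = 16,600
  Grade 4: 260 × 56 = 14,560
Adjusted estimate = 63,460 / 800 = 79.325 → 79.3.

79.3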